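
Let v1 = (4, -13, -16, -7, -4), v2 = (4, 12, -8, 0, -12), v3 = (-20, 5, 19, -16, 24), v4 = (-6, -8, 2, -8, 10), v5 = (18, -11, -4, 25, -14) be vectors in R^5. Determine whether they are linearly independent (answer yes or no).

no

Form the matrix with these vectors as rows and row reduce.
R2 ← R2 − R1: [0, 25, 8, 7, -8]
R3 ← R3 + (5)·R1: [0, -60, -61, -51, 4]
R4 ← R4 + (3/2)·R1: [0, -55/2, -22, -37/2, 4]
R5 ← R5 − (9/2)·R1: [0, 95/2, 68, 113/2, 4]
R3 ← R3 + (12/5)·R2: [0, 0, -209/5, -171/5, -76/5]
R4 ← R4 + (11/10)·R2: [0, 0, -66/5, -54/5, -24/5]
R5 ← R5 − (19/10)·R2: [0, 0, 264/5, 216/5, 96/5]
R4 ← R4 − (6/19)·R3: [0, 0, 0, 0, 0]
R5 ← R5 + (24/19)·R3: [0, 0, 0, 0, 0]
3 nonzero rows, so the 5 vectors span a space of dimension 3.
Since 3 < 5, the vectors are linearly dependent.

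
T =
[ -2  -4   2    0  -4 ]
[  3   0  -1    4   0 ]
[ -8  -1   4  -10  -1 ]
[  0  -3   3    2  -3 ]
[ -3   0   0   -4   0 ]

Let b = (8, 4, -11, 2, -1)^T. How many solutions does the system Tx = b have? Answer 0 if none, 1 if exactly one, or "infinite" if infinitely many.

infinite

Row reduce the augmented matrix [T | b].
R2 ← R2 + (3/2)·R1: [0, -6, 2, 4, -6, 16]
R3 ← R3 − (4)·R1: [0, 15, -4, -10, 15, -43]
R5 ← R5 − (3/2)·R1: [0, 6, -3, -4, 6, -13]
R3 ← R3 + (5/2)·R2: [0, 0, 1, 0, 0, -3]
R4 ← R4 − (1/2)·R2: [0, 0, 2, 0, 0, -6]
R5 ← R5 + R2: [0, 0, -1, 0, 0, 3]
R4 ← R4 − (2)·R3: [0, 0, 0, 0, 0, 0]
R5 ← R5 + R3: [0, 0, 0, 0, 0, 0]
The echelon form has 3 nonzero rows, and every pivot lies in the first 5 columns, so rank(T) = rank([T|b]) = 3.
The system is consistent.
rank = 3 < 5 unknowns, so there are infinitely many solutions.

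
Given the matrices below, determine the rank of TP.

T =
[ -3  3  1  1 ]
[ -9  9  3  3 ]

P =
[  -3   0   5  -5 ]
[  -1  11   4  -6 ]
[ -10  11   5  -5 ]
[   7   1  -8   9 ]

First compute TP:
[[  3,  45,  -6,   1],
 [  9, 135, -18,   3]]
Now row reduce the product.
R2 ← R2 − (3)·R1: [0, 0, 0, 0]
1 nonzero row, so rank(TP) = 1.

1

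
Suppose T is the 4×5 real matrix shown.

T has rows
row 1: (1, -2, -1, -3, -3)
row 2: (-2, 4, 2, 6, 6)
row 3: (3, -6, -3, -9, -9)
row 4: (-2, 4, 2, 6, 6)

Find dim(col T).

Row reduce to echelon form.
R2 ← R2 + (2)·R1: [0, 0, 0, 0, 0]
R3 ← R3 − (3)·R1: [0, 0, 0, 0, 0]
R4 ← R4 + (2)·R1: [0, 0, 0, 0, 0]
Echelon form has 1 nonzero row, so rank(T) = 1.
The column space has dimension equal to the rank: 1.

1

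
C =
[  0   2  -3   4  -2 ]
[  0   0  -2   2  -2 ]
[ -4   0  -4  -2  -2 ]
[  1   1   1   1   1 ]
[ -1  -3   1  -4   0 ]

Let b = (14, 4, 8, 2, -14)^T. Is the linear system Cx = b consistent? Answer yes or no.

yes

Row reduce the augmented matrix [C | b].
Swap R1 ↔ R3
R4 ← R4 + (1/4)·R1: [0, 1, 0, 1/2, 1/2, 4]
R5 ← R5 − (1/4)·R1: [0, -3, 2, -7/2, 1/2, -16]
Swap R2 ↔ R3
R4 ← R4 − (1/2)·R2: [0, 0, 3/2, -3/2, 3/2, -3]
R5 ← R5 + (3/2)·R2: [0, 0, -5/2, 5/2, -5/2, 5]
R4 ← R4 + (3/4)·R3: [0, 0, 0, 0, 0, 0]
R5 ← R5 − (5/4)·R3: [0, 0, 0, 0, 0, 0]
The echelon form has 3 nonzero rows, and every pivot lies in the first 5 columns, so rank(C) = rank([C|b]) = 3.
The system is consistent.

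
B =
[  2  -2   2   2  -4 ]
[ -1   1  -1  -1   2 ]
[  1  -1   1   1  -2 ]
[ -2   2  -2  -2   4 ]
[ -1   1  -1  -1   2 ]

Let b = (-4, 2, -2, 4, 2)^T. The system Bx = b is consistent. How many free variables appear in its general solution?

4

Row reduce the augmented matrix [B | b].
R2 ← R2 + (1/2)·R1: [0, 0, 0, 0, 0, 0]
R3 ← R3 − (1/2)·R1: [0, 0, 0, 0, 0, 0]
R4 ← R4 + R1: [0, 0, 0, 0, 0, 0]
R5 ← R5 + (1/2)·R1: [0, 0, 0, 0, 0, 0]
The echelon form has 1 nonzero rows, and every pivot lies in the first 5 columns, so rank(B) = rank([B|b]) = 1.
The system is consistent.
Free variables = (unknowns) − (rank) = 5 − 1 = 4.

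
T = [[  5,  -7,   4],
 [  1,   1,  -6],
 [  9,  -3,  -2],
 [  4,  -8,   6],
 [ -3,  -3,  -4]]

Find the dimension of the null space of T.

0

Row reduce to echelon form.
R2 ← R2 − (1/5)·R1: [0, 12/5, -34/5]
R3 ← R3 − (9/5)·R1: [0, 48/5, -46/5]
R4 ← R4 − (4/5)·R1: [0, -12/5, 14/5]
R5 ← R5 + (3/5)·R1: [0, -36/5, -8/5]
R3 ← R3 − (4)·R2: [0, 0, 18]
R4 ← R4 + R2: [0, 0, -4]
R5 ← R5 + (3)·R2: [0, 0, -22]
R4 ← R4 + (2/9)·R3: [0, 0, 0]
R5 ← R5 + (11/9)·R3: [0, 0, 0]
3 nonzero rows, so rank(T) = 3.
T has 3 columns; by rank–nullity, nullity = 3 − 3 = 0.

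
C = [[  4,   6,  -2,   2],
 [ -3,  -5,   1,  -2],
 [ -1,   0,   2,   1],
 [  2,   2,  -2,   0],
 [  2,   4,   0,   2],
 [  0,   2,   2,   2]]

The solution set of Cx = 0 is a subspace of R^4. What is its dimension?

Row reduce to echelon form.
R2 ← R2 + (3/4)·R1: [0, -1/2, -1/2, -1/2]
R3 ← R3 + (1/4)·R1: [0, 3/2, 3/2, 3/2]
R4 ← R4 − (1/2)·R1: [0, -1, -1, -1]
R5 ← R5 − (1/2)·R1: [0, 1, 1, 1]
R3 ← R3 + (3)·R2: [0, 0, 0, 0]
R4 ← R4 − (2)·R2: [0, 0, 0, 0]
R5 ← R5 + (2)·R2: [0, 0, 0, 0]
R6 ← R6 + (4)·R2: [0, 0, 0, 0]
2 nonzero rows, so rank(C) = 2.
C has 4 columns; by rank–nullity, nullity = 4 − 2 = 2.

2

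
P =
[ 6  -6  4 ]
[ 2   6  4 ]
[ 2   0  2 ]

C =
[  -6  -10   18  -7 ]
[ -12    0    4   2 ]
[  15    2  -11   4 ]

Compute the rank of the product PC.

2

First compute PC:
[[ 96, -52,  40, -38],
 [-24, -12,  16,  14],
 [ 18, -16,  14,  -6]]
Now row reduce the product.
R2 ← R2 + (1/4)·R1: [0, -25, 26, 9/2]
R3 ← R3 − (3/16)·R1: [0, -25/4, 13/2, 9/8]
R3 ← R3 − (1/4)·R2: [0, 0, 0, 0]
2 nonzero rows, so rank(PC) = 2.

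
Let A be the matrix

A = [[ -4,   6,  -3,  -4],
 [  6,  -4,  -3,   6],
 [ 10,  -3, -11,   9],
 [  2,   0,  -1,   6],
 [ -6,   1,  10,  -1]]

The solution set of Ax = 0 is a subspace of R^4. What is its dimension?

1

Row reduce to echelon form.
R2 ← R2 + (3/2)·R1: [0, 5, -15/2, 0]
R3 ← R3 + (5/2)·R1: [0, 12, -37/2, -1]
R4 ← R4 + (1/2)·R1: [0, 3, -5/2, 4]
R5 ← R5 − (3/2)·R1: [0, -8, 29/2, 5]
R3 ← R3 − (12/5)·R2: [0, 0, -1/2, -1]
R4 ← R4 − (3/5)·R2: [0, 0, 2, 4]
R5 ← R5 + (8/5)·R2: [0, 0, 5/2, 5]
R4 ← R4 + (4)·R3: [0, 0, 0, 0]
R5 ← R5 + (5)·R3: [0, 0, 0, 0]
3 nonzero rows, so rank(A) = 3.
A has 4 columns; by rank–nullity, nullity = 4 − 3 = 1.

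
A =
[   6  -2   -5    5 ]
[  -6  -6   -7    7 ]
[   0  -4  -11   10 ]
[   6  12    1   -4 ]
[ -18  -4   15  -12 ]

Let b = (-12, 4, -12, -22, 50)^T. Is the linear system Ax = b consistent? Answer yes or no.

yes

Row reduce the augmented matrix [A | b].
R2 ← R2 + R1: [0, -8, -12, 12, -8]
R4 ← R4 − R1: [0, 14, 6, -9, -10]
R5 ← R5 + (3)·R1: [0, -10, 0, 3, 14]
R3 ← R3 − (1/2)·R2: [0, 0, -5, 4, -8]
R4 ← R4 + (7/4)·R2: [0, 0, -15, 12, -24]
R5 ← R5 − (5/4)·R2: [0, 0, 15, -12, 24]
R4 ← R4 − (3)·R3: [0, 0, 0, 0, 0]
R5 ← R5 + (3)·R3: [0, 0, 0, 0, 0]
The echelon form has 3 nonzero rows, and every pivot lies in the first 4 columns, so rank(A) = rank([A|b]) = 3.
The system is consistent.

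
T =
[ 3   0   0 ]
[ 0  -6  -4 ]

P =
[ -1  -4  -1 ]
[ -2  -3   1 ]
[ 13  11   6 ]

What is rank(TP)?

First compute TP:
[[ -3, -12,  -3],
 [-40, -26, -30]]
Now row reduce the product.
R2 ← R2 − (40/3)·R1: [0, 134, 10]
2 nonzero rows, so rank(TP) = 2.

2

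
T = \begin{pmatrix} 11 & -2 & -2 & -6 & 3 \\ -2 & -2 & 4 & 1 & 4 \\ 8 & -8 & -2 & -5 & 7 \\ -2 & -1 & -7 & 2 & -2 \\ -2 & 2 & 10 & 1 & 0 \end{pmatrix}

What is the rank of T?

Row reduce to echelon form.
R2 ← R2 + (2/11)·R1: [0, -26/11, 40/11, -1/11, 50/11]
R3 ← R3 − (8/11)·R1: [0, -72/11, -6/11, -7/11, 53/11]
R4 ← R4 + (2/11)·R1: [0, -15/11, -81/11, 10/11, -16/11]
R5 ← R5 + (2/11)·R1: [0, 18/11, 106/11, -1/11, 6/11]
R3 ← R3 − (36/13)·R2: [0, 0, -138/13, -5/13, -101/13]
R4 ← R4 − (15/26)·R2: [0, 0, -123/13, 25/26, -53/13]
R5 ← R5 + (9/13)·R2: [0, 0, 158/13, -2/13, 48/13]
R4 ← R4 − (41/46)·R3: [0, 0, 0, 30/23, 131/46]
R5 ← R5 + (79/69)·R3: [0, 0, 0, -41/69, -359/69]
R5 ← R5 + (41/90)·R4: [0, 0, 0, 0, -703/180]
Echelon form has 5 nonzero rows, so rank(T) = 5.

5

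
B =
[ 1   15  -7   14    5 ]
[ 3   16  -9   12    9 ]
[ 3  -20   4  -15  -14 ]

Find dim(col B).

3

Row reduce to echelon form.
R2 ← R2 − (3)·R1: [0, -29, 12, -30, -6]
R3 ← R3 − (3)·R1: [0, -65, 25, -57, -29]
R3 ← R3 − (65/29)·R2: [0, 0, -55/29, 297/29, -451/29]
Echelon form has 3 nonzero rows, so rank(B) = 3.
The column space has dimension equal to the rank: 3.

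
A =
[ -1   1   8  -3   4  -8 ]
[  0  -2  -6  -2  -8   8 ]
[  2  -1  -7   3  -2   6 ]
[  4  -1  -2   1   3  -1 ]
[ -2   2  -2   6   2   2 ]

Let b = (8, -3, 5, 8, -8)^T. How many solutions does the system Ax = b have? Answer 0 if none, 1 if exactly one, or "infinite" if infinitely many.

0

Row reduce the augmented matrix [A | b].
R3 ← R3 + (2)·R1: [0, 1, 9, -3, 6, -10, 21]
R4 ← R4 + (4)·R1: [0, 3, 30, -11, 19, -33, 40]
R5 ← R5 − (2)·R1: [0, 0, -18, 12, -6, 18, -24]
R3 ← R3 + (1/2)·R2: [0, 0, 6, -4, 2, -6, 39/2]
R4 ← R4 + (3/2)·R2: [0, 0, 21, -14, 7, -21, 71/2]
R4 ← R4 − (7/2)·R3: [0, 0, 0, 0, 0, 0, -131/4]
R5 ← R5 + (3)·R3: [0, 0, 0, 0, 0, 0, 69/2]
R5 ← R5 + (138/131)·R4: [0, 0, 0, 0, 0, 0, 0]
The echelon form has 4 nonzero rows; the last pivot sits in the augmented column, so rank(A) = 3 but rank([A|b]) = 4.
Since the ranks differ, the system is inconsistent.
It has no solutions.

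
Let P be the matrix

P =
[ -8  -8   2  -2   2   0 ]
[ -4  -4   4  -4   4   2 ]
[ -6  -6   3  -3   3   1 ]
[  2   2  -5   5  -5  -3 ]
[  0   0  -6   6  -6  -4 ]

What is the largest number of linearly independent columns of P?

2

Row reduce to echelon form.
R2 ← R2 − (1/2)·R1: [0, 0, 3, -3, 3, 2]
R3 ← R3 − (3/4)·R1: [0, 0, 3/2, -3/2, 3/2, 1]
R4 ← R4 + (1/4)·R1: [0, 0, -9/2, 9/2, -9/2, -3]
R3 ← R3 − (1/2)·R2: [0, 0, 0, 0, 0, 0]
R4 ← R4 + (3/2)·R2: [0, 0, 0, 0, 0, 0]
R5 ← R5 + (2)·R2: [0, 0, 0, 0, 0, 0]
Echelon form has 2 nonzero rows, so rank(P) = 2.
The rank gives the maximum number of linearly independent columns: 2.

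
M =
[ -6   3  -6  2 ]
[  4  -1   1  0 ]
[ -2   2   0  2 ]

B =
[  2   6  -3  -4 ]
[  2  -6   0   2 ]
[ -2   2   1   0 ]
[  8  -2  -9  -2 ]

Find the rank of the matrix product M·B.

3

First compute MB:
[[ 22, -70,  -6,  26],
 [  4,  32, -11, -18],
 [ 16, -28, -12,   8]]
Now row reduce the product.
R2 ← R2 − (2/11)·R1: [0, 492/11, -109/11, -250/11]
R3 ← R3 − (8/11)·R1: [0, 252/11, -84/11, -120/11]
R3 ← R3 − (21/41)·R2: [0, 0, -105/41, 30/41]
3 nonzero rows, so rank(MB) = 3.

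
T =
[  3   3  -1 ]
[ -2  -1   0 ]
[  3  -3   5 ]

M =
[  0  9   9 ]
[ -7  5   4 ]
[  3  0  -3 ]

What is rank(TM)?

3

First compute TM:
[[-24,  42,  42],
 [  7, -23, -22],
 [ 36,  12,   0]]
Now row reduce the product.
R2 ← R2 + (7/24)·R1: [0, -43/4, -39/4]
R3 ← R3 + (3/2)·R1: [0, 75, 63]
R3 ← R3 + (300/43)·R2: [0, 0, -216/43]
3 nonzero rows, so rank(TM) = 3.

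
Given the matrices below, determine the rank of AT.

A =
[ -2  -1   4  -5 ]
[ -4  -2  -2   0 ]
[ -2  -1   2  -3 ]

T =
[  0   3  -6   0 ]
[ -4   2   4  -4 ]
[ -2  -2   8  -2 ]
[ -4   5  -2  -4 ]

2

First compute AT:
[[ 16, -41,  50,  16],
 [ 12, -12,   0,  12],
 [ 12, -27,  30,  12]]
Now row reduce the product.
R2 ← R2 − (3/4)·R1: [0, 75/4, -75/2, 0]
R3 ← R3 − (3/4)·R1: [0, 15/4, -15/2, 0]
R3 ← R3 − (1/5)·R2: [0, 0, 0, 0]
2 nonzero rows, so rank(AT) = 2.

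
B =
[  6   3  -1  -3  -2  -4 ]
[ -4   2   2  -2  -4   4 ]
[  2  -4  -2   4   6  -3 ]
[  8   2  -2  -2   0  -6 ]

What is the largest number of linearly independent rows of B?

2

Row reduce to echelon form.
R2 ← R2 + (2/3)·R1: [0, 4, 4/3, -4, -16/3, 4/3]
R3 ← R3 − (1/3)·R1: [0, -5, -5/3, 5, 20/3, -5/3]
R4 ← R4 − (4/3)·R1: [0, -2, -2/3, 2, 8/3, -2/3]
R3 ← R3 + (5/4)·R2: [0, 0, 0, 0, 0, 0]
R4 ← R4 + (1/2)·R2: [0, 0, 0, 0, 0, 0]
Echelon form has 2 nonzero rows, so rank(B) = 2.
The rank gives the maximum number of linearly independent rows: 2.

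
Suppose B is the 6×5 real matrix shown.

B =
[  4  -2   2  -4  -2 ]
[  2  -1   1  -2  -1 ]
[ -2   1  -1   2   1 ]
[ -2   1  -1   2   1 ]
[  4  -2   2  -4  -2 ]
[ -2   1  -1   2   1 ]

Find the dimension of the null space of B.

4

Row reduce to echelon form.
R2 ← R2 − (1/2)·R1: [0, 0, 0, 0, 0]
R3 ← R3 + (1/2)·R1: [0, 0, 0, 0, 0]
R4 ← R4 + (1/2)·R1: [0, 0, 0, 0, 0]
R5 ← R5 − R1: [0, 0, 0, 0, 0]
R6 ← R6 + (1/2)·R1: [0, 0, 0, 0, 0]
1 nonzero row, so rank(B) = 1.
B has 5 columns; by rank–nullity, nullity = 5 − 1 = 4.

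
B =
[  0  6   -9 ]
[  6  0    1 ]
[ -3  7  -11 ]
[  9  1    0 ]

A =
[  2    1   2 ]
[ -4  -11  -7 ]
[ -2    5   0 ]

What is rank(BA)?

First compute BA:
[[ -6, -111, -42],
 [ 10,  11,  12],
 [-12, -135, -55],
 [ 14,  -2,  11]]
Now row reduce the product.
R2 ← R2 + (5/3)·R1: [0, -174, -58]
R3 ← R3 − (2)·R1: [0, 87, 29]
R4 ← R4 + (7/3)·R1: [0, -261, -87]
R3 ← R3 + (1/2)·R2: [0, 0, 0]
R4 ← R4 − (3/2)·R2: [0, 0, 0]
2 nonzero rows, so rank(BA) = 2.

2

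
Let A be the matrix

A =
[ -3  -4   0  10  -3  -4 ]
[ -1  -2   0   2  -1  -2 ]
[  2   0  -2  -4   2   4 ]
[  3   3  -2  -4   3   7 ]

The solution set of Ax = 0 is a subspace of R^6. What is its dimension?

3

Row reduce to echelon form.
R2 ← R2 − (1/3)·R1: [0, -2/3, 0, -4/3, 0, -2/3]
R3 ← R3 + (2/3)·R1: [0, -8/3, -2, 8/3, 0, 4/3]
R4 ← R4 + R1: [0, -1, -2, 6, 0, 3]
R3 ← R3 − (4)·R2: [0, 0, -2, 8, 0, 4]
R4 ← R4 − (3/2)·R2: [0, 0, -2, 8, 0, 4]
R4 ← R4 − R3: [0, 0, 0, 0, 0, 0]
3 nonzero rows, so rank(A) = 3.
A has 6 columns; by rank–nullity, nullity = 6 − 3 = 3.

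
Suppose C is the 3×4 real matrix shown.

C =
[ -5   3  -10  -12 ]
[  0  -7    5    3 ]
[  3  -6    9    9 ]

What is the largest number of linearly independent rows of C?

2

Row reduce to echelon form.
R3 ← R3 + (3/5)·R1: [0, -21/5, 3, 9/5]
R3 ← R3 − (3/5)·R2: [0, 0, 0, 0]
Echelon form has 2 nonzero rows, so rank(C) = 2.
The rank gives the maximum number of linearly independent rows: 2.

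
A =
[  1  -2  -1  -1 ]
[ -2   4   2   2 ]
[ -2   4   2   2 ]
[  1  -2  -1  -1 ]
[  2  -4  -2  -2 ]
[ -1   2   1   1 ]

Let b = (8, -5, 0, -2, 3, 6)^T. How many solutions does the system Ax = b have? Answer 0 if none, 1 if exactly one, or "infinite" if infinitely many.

0

Row reduce the augmented matrix [A | b].
R2 ← R2 + (2)·R1: [0, 0, 0, 0, 11]
R3 ← R3 + (2)·R1: [0, 0, 0, 0, 16]
R4 ← R4 − R1: [0, 0, 0, 0, -10]
R5 ← R5 − (2)·R1: [0, 0, 0, 0, -13]
R6 ← R6 + R1: [0, 0, 0, 0, 14]
R3 ← R3 − (16/11)·R2: [0, 0, 0, 0, 0]
R4 ← R4 + (10/11)·R2: [0, 0, 0, 0, 0]
R5 ← R5 + (13/11)·R2: [0, 0, 0, 0, 0]
R6 ← R6 − (14/11)·R2: [0, 0, 0, 0, 0]
The echelon form has 2 nonzero rows; the last pivot sits in the augmented column, so rank(A) = 1 but rank([A|b]) = 2.
Since the ranks differ, the system is inconsistent.
It has no solutions.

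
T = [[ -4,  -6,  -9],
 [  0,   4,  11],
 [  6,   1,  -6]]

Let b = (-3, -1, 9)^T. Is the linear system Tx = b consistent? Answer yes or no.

Row reduce the augmented matrix [T | b].
R3 ← R3 + (3/2)·R1: [0, -8, -39/2, 9/2]
R3 ← R3 + (2)·R2: [0, 0, 5/2, 5/2]
The echelon form has 3 nonzero rows, and every pivot lies in the first 3 columns, so rank(T) = rank([T|b]) = 3.
The system is consistent.

yes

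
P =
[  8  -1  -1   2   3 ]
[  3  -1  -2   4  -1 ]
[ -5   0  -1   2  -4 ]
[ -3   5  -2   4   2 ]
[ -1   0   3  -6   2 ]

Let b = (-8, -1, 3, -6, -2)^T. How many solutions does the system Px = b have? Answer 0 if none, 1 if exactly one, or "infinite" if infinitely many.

0

Row reduce the augmented matrix [P | b].
R2 ← R2 − (3/8)·R1: [0, -5/8, -13/8, 13/4, -17/8, 2]
R3 ← R3 + (5/8)·R1: [0, -5/8, -13/8, 13/4, -17/8, -2]
R4 ← R4 + (3/8)·R1: [0, 37/8, -19/8, 19/4, 25/8, -9]
R5 ← R5 + (1/8)·R1: [0, -1/8, 23/8, -23/4, 19/8, -3]
R3 ← R3 − R2: [0, 0, 0, 0, 0, -4]
R4 ← R4 + (37/5)·R2: [0, 0, -72/5, 144/5, -63/5, 29/5]
R5 ← R5 − (1/5)·R2: [0, 0, 16/5, -32/5, 14/5, -17/5]
Swap R3 ↔ R4
R5 ← R5 + (2/9)·R3: [0, 0, 0, 0, 0, -19/9]
R5 ← R5 − (19/36)·R4: [0, 0, 0, 0, 0, 0]
The echelon form has 4 nonzero rows; the last pivot sits in the augmented column, so rank(P) = 3 but rank([P|b]) = 4.
Since the ranks differ, the system is inconsistent.
It has no solutions.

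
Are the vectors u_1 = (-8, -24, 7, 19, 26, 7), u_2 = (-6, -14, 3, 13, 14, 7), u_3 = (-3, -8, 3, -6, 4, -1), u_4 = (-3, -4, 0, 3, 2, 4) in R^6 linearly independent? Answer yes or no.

Form the matrix with these vectors as rows and row reduce.
R2 ← R2 − (3/4)·R1: [0, 4, -9/4, -5/4, -11/2, 7/4]
R3 ← R3 − (3/8)·R1: [0, 1, 3/8, -105/8, -23/4, -29/8]
R4 ← R4 − (3/8)·R1: [0, 5, -21/8, -33/8, -31/4, 11/8]
R3 ← R3 − (1/4)·R2: [0, 0, 15/16, -205/16, -35/8, -65/16]
R4 ← R4 − (5/4)·R2: [0, 0, 3/16, -41/16, -7/8, -13/16]
R4 ← R4 − (1/5)·R3: [0, 0, 0, 0, 0, 0]
3 nonzero rows, so the 4 vectors span a space of dimension 3.
Since 3 < 4, the vectors are linearly dependent.

no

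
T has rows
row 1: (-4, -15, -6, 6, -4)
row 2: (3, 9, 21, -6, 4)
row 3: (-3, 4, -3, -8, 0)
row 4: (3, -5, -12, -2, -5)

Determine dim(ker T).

1

Row reduce to echelon form.
R2 ← R2 + (3/4)·R1: [0, -9/4, 33/2, -3/2, 1]
R3 ← R3 − (3/4)·R1: [0, 61/4, 3/2, -25/2, 3]
R4 ← R4 + (3/4)·R1: [0, -65/4, -33/2, 5/2, -8]
R3 ← R3 + (61/9)·R2: [0, 0, 340/3, -68/3, 88/9]
R4 ← R4 − (65/9)·R2: [0, 0, -407/3, 40/3, -137/9]
R4 ← R4 + (407/340)·R3: [0, 0, 0, -69/5, -299/85]
4 nonzero rows, so rank(T) = 4.
T has 5 columns; by rank–nullity, nullity = 5 − 4 = 1.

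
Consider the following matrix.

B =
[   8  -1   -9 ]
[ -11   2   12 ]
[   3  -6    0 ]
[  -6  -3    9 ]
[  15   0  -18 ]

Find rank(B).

2

Row reduce to echelon form.
R2 ← R2 + (11/8)·R1: [0, 5/8, -3/8]
R3 ← R3 − (3/8)·R1: [0, -45/8, 27/8]
R4 ← R4 + (3/4)·R1: [0, -15/4, 9/4]
R5 ← R5 − (15/8)·R1: [0, 15/8, -9/8]
R3 ← R3 + (9)·R2: [0, 0, 0]
R4 ← R4 + (6)·R2: [0, 0, 0]
R5 ← R5 − (3)·R2: [0, 0, 0]
Echelon form has 2 nonzero rows, so rank(B) = 2.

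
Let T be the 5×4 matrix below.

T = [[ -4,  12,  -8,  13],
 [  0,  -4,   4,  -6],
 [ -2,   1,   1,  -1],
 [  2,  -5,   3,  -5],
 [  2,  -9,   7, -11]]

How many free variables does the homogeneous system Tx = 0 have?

Row reduce to echelon form.
R3 ← R3 − (1/2)·R1: [0, -5, 5, -15/2]
R4 ← R4 + (1/2)·R1: [0, 1, -1, 3/2]
R5 ← R5 + (1/2)·R1: [0, -3, 3, -9/2]
R3 ← R3 − (5/4)·R2: [0, 0, 0, 0]
R4 ← R4 + (1/4)·R2: [0, 0, 0, 0]
R5 ← R5 − (3/4)·R2: [0, 0, 0, 0]
2 nonzero rows, so rank(T) = 2.
T has 4 columns; by rank–nullity, nullity = 4 − 2 = 2.

2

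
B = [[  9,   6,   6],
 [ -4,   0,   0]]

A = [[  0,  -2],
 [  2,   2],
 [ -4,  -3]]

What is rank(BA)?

First compute BA:
[[-12, -24],
 [  0,   8]]
Now row reduce the product.
2 nonzero rows, so rank(BA) = 2.

2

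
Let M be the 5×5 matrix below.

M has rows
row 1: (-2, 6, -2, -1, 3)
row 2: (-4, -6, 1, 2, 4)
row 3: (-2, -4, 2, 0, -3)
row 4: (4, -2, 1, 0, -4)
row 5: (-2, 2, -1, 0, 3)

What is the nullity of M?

Row reduce to echelon form.
R2 ← R2 − (2)·R1: [0, -18, 5, 4, -2]
R3 ← R3 − R1: [0, -10, 4, 1, -6]
R4 ← R4 + (2)·R1: [0, 10, -3, -2, 2]
R5 ← R5 − R1: [0, -4, 1, 1, 0]
R3 ← R3 − (5/9)·R2: [0, 0, 11/9, -11/9, -44/9]
R4 ← R4 + (5/9)·R2: [0, 0, -2/9, 2/9, 8/9]
R5 ← R5 − (2/9)·R2: [0, 0, -1/9, 1/9, 4/9]
R4 ← R4 + (2/11)·R3: [0, 0, 0, 0, 0]
R5 ← R5 + (1/11)·R3: [0, 0, 0, 0, 0]
3 nonzero rows, so rank(M) = 3.
M has 5 columns; by rank–nullity, nullity = 5 − 3 = 2.

2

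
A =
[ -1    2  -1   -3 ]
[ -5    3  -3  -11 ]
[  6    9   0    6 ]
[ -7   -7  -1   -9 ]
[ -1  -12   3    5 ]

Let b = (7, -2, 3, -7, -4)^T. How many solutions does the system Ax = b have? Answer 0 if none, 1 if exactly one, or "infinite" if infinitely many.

0

Row reduce the augmented matrix [A | b].
R2 ← R2 − (5)·R1: [0, -7, 2, 4, -37]
R3 ← R3 + (6)·R1: [0, 21, -6, -12, 45]
R4 ← R4 − (7)·R1: [0, -21, 6, 12, -56]
R5 ← R5 − R1: [0, -14, 4, 8, -11]
R3 ← R3 + (3)·R2: [0, 0, 0, 0, -66]
R4 ← R4 − (3)·R2: [0, 0, 0, 0, 55]
R5 ← R5 − (2)·R2: [0, 0, 0, 0, 63]
R4 ← R4 + (5/6)·R3: [0, 0, 0, 0, 0]
R5 ← R5 + (21/22)·R3: [0, 0, 0, 0, 0]
The echelon form has 3 nonzero rows; the last pivot sits in the augmented column, so rank(A) = 2 but rank([A|b]) = 3.
Since the ranks differ, the system is inconsistent.
It has no solutions.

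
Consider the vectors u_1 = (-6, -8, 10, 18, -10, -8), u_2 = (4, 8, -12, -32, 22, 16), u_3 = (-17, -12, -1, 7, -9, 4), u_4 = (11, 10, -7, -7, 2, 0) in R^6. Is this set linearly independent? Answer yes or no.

Form the matrix with these vectors as rows and row reduce.
R2 ← R2 + (2/3)·R1: [0, 8/3, -16/3, -20, 46/3, 32/3]
R3 ← R3 − (17/6)·R1: [0, 32/3, -88/3, -44, 58/3, 80/3]
R4 ← R4 + (11/6)·R1: [0, -14/3, 34/3, 26, -49/3, -44/3]
R3 ← R3 − (4)·R2: [0, 0, -8, 36, -42, -16]
R4 ← R4 + (7/4)·R2: [0, 0, 2, -9, 21/2, 4]
R4 ← R4 + (1/4)·R3: [0, 0, 0, 0, 0, 0]
3 nonzero rows, so the 4 vectors span a space of dimension 3.
Since 3 < 4, the vectors are linearly dependent.

no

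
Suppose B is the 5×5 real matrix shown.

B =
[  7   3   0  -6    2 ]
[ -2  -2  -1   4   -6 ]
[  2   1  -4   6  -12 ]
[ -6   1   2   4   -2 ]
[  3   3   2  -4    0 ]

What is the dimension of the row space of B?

Row reduce to echelon form.
R2 ← R2 + (2/7)·R1: [0, -8/7, -1, 16/7, -38/7]
R3 ← R3 − (2/7)·R1: [0, 1/7, -4, 54/7, -88/7]
R4 ← R4 + (6/7)·R1: [0, 25/7, 2, -8/7, -2/7]
R5 ← R5 − (3/7)·R1: [0, 12/7, 2, -10/7, -6/7]
R3 ← R3 + (1/8)·R2: [0, 0, -33/8, 8, -53/4]
R4 ← R4 + (25/8)·R2: [0, 0, -9/8, 6, -69/4]
R5 ← R5 + (3/2)·R2: [0, 0, 1/2, 2, -9]
R4 ← R4 − (3/11)·R3: [0, 0, 0, 42/11, -150/11]
R5 ← R5 + (4/33)·R3: [0, 0, 0, 98/33, -350/33]
R5 ← R5 − (7/9)·R4: [0, 0, 0, 0, 0]
Echelon form has 4 nonzero rows, so rank(B) = 4.
The row space has dimension equal to the rank: 4.

4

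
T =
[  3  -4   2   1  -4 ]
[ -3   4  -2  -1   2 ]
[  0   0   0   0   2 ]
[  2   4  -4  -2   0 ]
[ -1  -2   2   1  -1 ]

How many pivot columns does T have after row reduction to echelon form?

3

Row reduce to echelon form.
R2 ← R2 + R1: [0, 0, 0, 0, -2]
R4 ← R4 − (2/3)·R1: [0, 20/3, -16/3, -8/3, 8/3]
R5 ← R5 + (1/3)·R1: [0, -10/3, 8/3, 4/3, -7/3]
Swap R2 ↔ R4
R5 ← R5 + (1/2)·R2: [0, 0, 0, 0, -1]
R4 ← R4 + R3: [0, 0, 0, 0, 0]
R5 ← R5 + (1/2)·R3: [0, 0, 0, 0, 0]
Echelon form has 3 nonzero rows, so rank(T) = 3.
Each nonzero row contributes one pivot column: 3 pivot columns.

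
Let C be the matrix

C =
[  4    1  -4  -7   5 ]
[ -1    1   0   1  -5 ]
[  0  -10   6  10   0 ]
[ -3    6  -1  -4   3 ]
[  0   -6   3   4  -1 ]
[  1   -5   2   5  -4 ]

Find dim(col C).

Row reduce to echelon form.
R2 ← R2 + (1/4)·R1: [0, 5/4, -1, -3/4, -15/4]
R4 ← R4 + (3/4)·R1: [0, 27/4, -4, -37/4, 27/4]
R6 ← R6 − (1/4)·R1: [0, -21/4, 3, 27/4, -21/4]
R3 ← R3 + (8)·R2: [0, 0, -2, 4, -30]
R4 ← R4 − (27/5)·R2: [0, 0, 7/5, -26/5, 27]
R5 ← R5 + (24/5)·R2: [0, 0, -9/5, 2/5, -19]
R6 ← R6 + (21/5)·R2: [0, 0, -6/5, 18/5, -21]
R4 ← R4 + (7/10)·R3: [0, 0, 0, -12/5, 6]
R5 ← R5 − (9/10)·R3: [0, 0, 0, -16/5, 8]
R6 ← R6 − (3/5)·R3: [0, 0, 0, 6/5, -3]
R5 ← R5 − (4/3)·R4: [0, 0, 0, 0, 0]
R6 ← R6 + (1/2)·R4: [0, 0, 0, 0, 0]
Echelon form has 4 nonzero rows, so rank(C) = 4.
The column space has dimension equal to the rank: 4.

4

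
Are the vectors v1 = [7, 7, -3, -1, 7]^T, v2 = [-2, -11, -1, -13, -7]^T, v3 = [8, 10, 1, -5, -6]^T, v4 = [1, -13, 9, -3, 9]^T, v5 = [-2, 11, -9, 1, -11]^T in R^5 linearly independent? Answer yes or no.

yes

Form the matrix with these vectors as rows and row reduce.
R2 ← R2 + (2/7)·R1: [0, -9, -13/7, -93/7, -5]
R3 ← R3 − (8/7)·R1: [0, 2, 31/7, -27/7, -14]
R4 ← R4 − (1/7)·R1: [0, -14, 66/7, -20/7, 8]
R5 ← R5 + (2/7)·R1: [0, 13, -69/7, 5/7, -9]
R3 ← R3 + (2/9)·R2: [0, 0, 253/63, -143/21, -136/9]
R4 ← R4 − (14/9)·R2: [0, 0, 776/63, 374/21, 142/9]
R5 ← R5 + (13/9)·R2: [0, 0, -790/63, -388/21, -146/9]
R4 ← R4 − (776/253)·R3: [0, 0, 0, 890/23, 15718/253]
R5 ← R5 + (790/253)·R3: [0, 0, 0, -914/23, -16042/253]
R5 ← R5 + (457/445)·R4: [0, 0, 0, 0, 1932/4895]
5 nonzero rows, so the 5 vectors span a space of dimension 5.
Since 5 = 5, the vectors are linearly independent.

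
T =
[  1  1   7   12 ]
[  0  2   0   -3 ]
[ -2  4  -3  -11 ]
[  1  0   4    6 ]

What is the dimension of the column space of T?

Row reduce to echelon form.
R3 ← R3 + (2)·R1: [0, 6, 11, 13]
R4 ← R4 − R1: [0, -1, -3, -6]
R3 ← R3 − (3)·R2: [0, 0, 11, 22]
R4 ← R4 + (1/2)·R2: [0, 0, -3, -15/2]
R4 ← R4 + (3/11)·R3: [0, 0, 0, -3/2]
Echelon form has 4 nonzero rows, so rank(T) = 4.
The column space has dimension equal to the rank: 4.

4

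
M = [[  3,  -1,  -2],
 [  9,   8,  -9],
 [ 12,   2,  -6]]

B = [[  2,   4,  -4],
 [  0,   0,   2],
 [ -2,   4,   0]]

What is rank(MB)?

3

First compute MB:
[[ 10,   4, -14],
 [ 36,   0, -20],
 [ 36,  24, -44]]
Now row reduce the product.
R2 ← R2 − (18/5)·R1: [0, -72/5, 152/5]
R3 ← R3 − (18/5)·R1: [0, 48/5, 32/5]
R3 ← R3 + (2/3)·R2: [0, 0, 80/3]
3 nonzero rows, so rank(MB) = 3.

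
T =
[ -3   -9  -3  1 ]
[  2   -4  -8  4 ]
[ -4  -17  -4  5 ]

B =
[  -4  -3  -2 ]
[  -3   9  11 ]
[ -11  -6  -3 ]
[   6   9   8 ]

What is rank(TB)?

2

First compute TB:
[[ 78, -45, -76],
 [116,  42,   8],
 [141, -72, -127]]
Now row reduce the product.
R2 ← R2 − (58/39)·R1: [0, 1416/13, 4720/39]
R3 ← R3 − (47/26)·R1: [0, 243/26, 135/13]
R3 ← R3 − (81/944)·R2: [0, 0, 0]
2 nonzero rows, so rank(TB) = 2.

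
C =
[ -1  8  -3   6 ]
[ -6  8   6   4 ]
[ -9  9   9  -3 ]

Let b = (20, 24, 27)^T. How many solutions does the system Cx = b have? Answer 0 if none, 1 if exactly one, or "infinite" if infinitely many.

Row reduce the augmented matrix [C | b].
R2 ← R2 − (6)·R1: [0, -40, 24, -32, -96]
R3 ← R3 − (9)·R1: [0, -63, 36, -57, -153]
R3 ← R3 − (63/40)·R2: [0, 0, -9/5, -33/5, -9/5]
The echelon form has 3 nonzero rows, and every pivot lies in the first 4 columns, so rank(C) = rank([C|b]) = 3.
The system is consistent.
rank = 3 < 4 unknowns, so there are infinitely many solutions.

infinite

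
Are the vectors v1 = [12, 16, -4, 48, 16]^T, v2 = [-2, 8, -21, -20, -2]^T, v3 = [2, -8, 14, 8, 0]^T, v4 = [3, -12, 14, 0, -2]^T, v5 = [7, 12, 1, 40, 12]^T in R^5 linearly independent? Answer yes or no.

Form the matrix with these vectors as rows and row reduce.
R2 ← R2 + (1/6)·R1: [0, 32/3, -65/3, -12, 2/3]
R3 ← R3 − (1/6)·R1: [0, -32/3, 44/3, 0, -8/3]
R4 ← R4 − (1/4)·R1: [0, -16, 15, -12, -6]
R5 ← R5 − (7/12)·R1: [0, 8/3, 10/3, 12, 8/3]
R3 ← R3 + R2: [0, 0, -7, -12, -2]
R4 ← R4 + (3/2)·R2: [0, 0, -35/2, -30, -5]
R5 ← R5 − (1/4)·R2: [0, 0, 35/4, 15, 5/2]
R4 ← R4 − (5/2)·R3: [0, 0, 0, 0, 0]
R5 ← R5 + (5/4)·R3: [0, 0, 0, 0, 0]
3 nonzero rows, so the 5 vectors span a space of dimension 3.
Since 3 < 5, the vectors are linearly dependent.

no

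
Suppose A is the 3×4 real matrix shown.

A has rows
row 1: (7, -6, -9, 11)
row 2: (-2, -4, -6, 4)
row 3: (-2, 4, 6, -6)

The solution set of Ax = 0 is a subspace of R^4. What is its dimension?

2

Row reduce to echelon form.
R2 ← R2 + (2/7)·R1: [0, -40/7, -60/7, 50/7]
R3 ← R3 + (2/7)·R1: [0, 16/7, 24/7, -20/7]
R3 ← R3 + (2/5)·R2: [0, 0, 0, 0]
2 nonzero rows, so rank(A) = 2.
A has 4 columns; by rank–nullity, nullity = 4 − 2 = 2.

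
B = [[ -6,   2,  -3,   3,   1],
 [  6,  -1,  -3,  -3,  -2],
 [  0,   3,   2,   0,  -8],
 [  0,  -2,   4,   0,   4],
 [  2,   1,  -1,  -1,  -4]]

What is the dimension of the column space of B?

Row reduce to echelon form.
R2 ← R2 + R1: [0, 1, -6, 0, -1]
R5 ← R5 + (1/3)·R1: [0, 5/3, -2, 0, -11/3]
R3 ← R3 − (3)·R2: [0, 0, 20, 0, -5]
R4 ← R4 + (2)·R2: [0, 0, -8, 0, 2]
R5 ← R5 − (5/3)·R2: [0, 0, 8, 0, -2]
R4 ← R4 + (2/5)·R3: [0, 0, 0, 0, 0]
R5 ← R5 − (2/5)·R3: [0, 0, 0, 0, 0]
Echelon form has 3 nonzero rows, so rank(B) = 3.
The column space has dimension equal to the rank: 3.

3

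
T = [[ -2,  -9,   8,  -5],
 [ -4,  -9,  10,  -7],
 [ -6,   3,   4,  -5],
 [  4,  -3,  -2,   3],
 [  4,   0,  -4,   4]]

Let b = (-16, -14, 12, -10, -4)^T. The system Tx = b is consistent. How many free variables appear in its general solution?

2

Row reduce the augmented matrix [T | b].
R2 ← R2 − (2)·R1: [0, 9, -6, 3, 18]
R3 ← R3 − (3)·R1: [0, 30, -20, 10, 60]
R4 ← R4 + (2)·R1: [0, -21, 14, -7, -42]
R5 ← R5 + (2)·R1: [0, -18, 12, -6, -36]
R3 ← R3 − (10/3)·R2: [0, 0, 0, 0, 0]
R4 ← R4 + (7/3)·R2: [0, 0, 0, 0, 0]
R5 ← R5 + (2)·R2: [0, 0, 0, 0, 0]
The echelon form has 2 nonzero rows, and every pivot lies in the first 4 columns, so rank(T) = rank([T|b]) = 2.
The system is consistent.
Free variables = (unknowns) − (rank) = 4 − 2 = 2.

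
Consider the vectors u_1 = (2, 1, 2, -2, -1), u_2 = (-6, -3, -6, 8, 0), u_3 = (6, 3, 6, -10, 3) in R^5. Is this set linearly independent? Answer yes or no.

no

Form the matrix with these vectors as rows and row reduce.
R2 ← R2 + (3)·R1: [0, 0, 0, 2, -3]
R3 ← R3 − (3)·R1: [0, 0, 0, -4, 6]
R3 ← R3 + (2)·R2: [0, 0, 0, 0, 0]
2 nonzero rows, so the 3 vectors span a space of dimension 2.
Since 2 < 3, the vectors are linearly dependent.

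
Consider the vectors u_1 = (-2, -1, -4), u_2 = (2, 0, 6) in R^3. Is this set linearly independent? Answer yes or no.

yes

Form the matrix with these vectors as rows and row reduce.
R2 ← R2 + R1: [0, -1, 2]
2 nonzero rows, so the 2 vectors span a space of dimension 2.
Since 2 = 2, the vectors are linearly independent.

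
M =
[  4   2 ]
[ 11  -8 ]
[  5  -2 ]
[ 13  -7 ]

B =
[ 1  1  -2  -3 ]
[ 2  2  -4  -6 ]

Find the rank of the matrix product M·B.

1

First compute MB:
[[  8,   8, -16, -24],
 [ -5,  -5,  10,  15],
 [  1,   1,  -2,  -3],
 [ -1,  -1,   2,   3]]
Now row reduce the product.
R2 ← R2 + (5/8)·R1: [0, 0, 0, 0]
R3 ← R3 − (1/8)·R1: [0, 0, 0, 0]
R4 ← R4 + (1/8)·R1: [0, 0, 0, 0]
1 nonzero row, so rank(MB) = 1.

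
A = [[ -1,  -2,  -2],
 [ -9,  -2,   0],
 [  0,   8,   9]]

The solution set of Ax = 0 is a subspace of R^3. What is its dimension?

Row reduce to echelon form.
R2 ← R2 − (9)·R1: [0, 16, 18]
R3 ← R3 − (1/2)·R2: [0, 0, 0]
2 nonzero rows, so rank(A) = 2.
A has 3 columns; by rank–nullity, nullity = 3 − 2 = 1.

1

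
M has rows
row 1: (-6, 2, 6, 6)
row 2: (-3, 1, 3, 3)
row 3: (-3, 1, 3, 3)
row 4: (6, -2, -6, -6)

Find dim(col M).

Row reduce to echelon form.
R2 ← R2 − (1/2)·R1: [0, 0, 0, 0]
R3 ← R3 − (1/2)·R1: [0, 0, 0, 0]
R4 ← R4 + R1: [0, 0, 0, 0]
Echelon form has 1 nonzero row, so rank(M) = 1.
The column space has dimension equal to the rank: 1.

1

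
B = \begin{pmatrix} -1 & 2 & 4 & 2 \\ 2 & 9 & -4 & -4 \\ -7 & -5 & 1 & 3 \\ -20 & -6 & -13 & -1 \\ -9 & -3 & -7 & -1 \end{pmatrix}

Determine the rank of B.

Row reduce to echelon form.
R2 ← R2 + (2)·R1: [0, 13, 4, 0]
R3 ← R3 − (7)·R1: [0, -19, -27, -11]
R4 ← R4 − (20)·R1: [0, -46, -93, -41]
R5 ← R5 − (9)·R1: [0, -21, -43, -19]
R3 ← R3 + (19/13)·R2: [0, 0, -275/13, -11]
R4 ← R4 + (46/13)·R2: [0, 0, -1025/13, -41]
R5 ← R5 + (21/13)·R2: [0, 0, -475/13, -19]
R4 ← R4 − (41/11)·R3: [0, 0, 0, 0]
R5 ← R5 − (19/11)·R3: [0, 0, 0, 0]
Echelon form has 3 nonzero rows, so rank(B) = 3.

3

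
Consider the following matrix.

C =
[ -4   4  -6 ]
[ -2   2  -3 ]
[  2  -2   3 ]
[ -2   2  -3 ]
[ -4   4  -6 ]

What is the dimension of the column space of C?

Row reduce to echelon form.
R2 ← R2 − (1/2)·R1: [0, 0, 0]
R3 ← R3 + (1/2)·R1: [0, 0, 0]
R4 ← R4 − (1/2)·R1: [0, 0, 0]
R5 ← R5 − R1: [0, 0, 0]
Echelon form has 1 nonzero row, so rank(C) = 1.
The column space has dimension equal to the rank: 1.

1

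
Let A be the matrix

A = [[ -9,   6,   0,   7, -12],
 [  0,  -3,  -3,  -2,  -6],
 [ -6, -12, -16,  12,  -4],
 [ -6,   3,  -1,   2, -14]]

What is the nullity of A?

2

Row reduce to echelon form.
R3 ← R3 − (2/3)·R1: [0, -16, -16, 22/3, 4]
R4 ← R4 − (2/3)·R1: [0, -1, -1, -8/3, -6]
R3 ← R3 − (16/3)·R2: [0, 0, 0, 18, 36]
R4 ← R4 − (1/3)·R2: [0, 0, 0, -2, -4]
R4 ← R4 + (1/9)·R3: [0, 0, 0, 0, 0]
3 nonzero rows, so rank(A) = 3.
A has 5 columns; by rank–nullity, nullity = 5 − 3 = 2.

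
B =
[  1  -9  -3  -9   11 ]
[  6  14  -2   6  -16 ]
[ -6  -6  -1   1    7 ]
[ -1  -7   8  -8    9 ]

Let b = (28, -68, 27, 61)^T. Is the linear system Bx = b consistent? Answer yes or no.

yes

Row reduce the augmented matrix [B | b].
R2 ← R2 − (6)·R1: [0, 68, 16, 60, -82, -236]
R3 ← R3 + (6)·R1: [0, -60, -19, -53, 73, 195]
R4 ← R4 + R1: [0, -16, 5, -17, 20, 89]
R3 ← R3 + (15/17)·R2: [0, 0, -83/17, -1/17, 11/17, -225/17]
R4 ← R4 + (4/17)·R2: [0, 0, 149/17, -49/17, 12/17, 569/17]
R4 ← R4 + (149/83)·R3: [0, 0, 0, -248/83, 155/83, 806/83]
The echelon form has 4 nonzero rows, and every pivot lies in the first 5 columns, so rank(B) = rank([B|b]) = 4.
The system is consistent.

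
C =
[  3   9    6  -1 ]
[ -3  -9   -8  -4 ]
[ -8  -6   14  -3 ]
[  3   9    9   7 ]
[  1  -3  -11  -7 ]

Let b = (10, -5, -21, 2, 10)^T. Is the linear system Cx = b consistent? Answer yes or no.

Row reduce the augmented matrix [C | b].
R2 ← R2 + R1: [0, 0, -2, -5, 5]
R3 ← R3 + (8/3)·R1: [0, 18, 30, -17/3, 17/3]
R4 ← R4 − R1: [0, 0, 3, 8, -8]
R5 ← R5 − (1/3)·R1: [0, -6, -13, -20/3, 20/3]
Swap R2 ↔ R3
R5 ← R5 + (1/3)·R2: [0, 0, -3, -77/9, 77/9]
R4 ← R4 + (3/2)·R3: [0, 0, 0, 1/2, -1/2]
R5 ← R5 − (3/2)·R3: [0, 0, 0, -19/18, 19/18]
R5 ← R5 + (19/9)·R4: [0, 0, 0, 0, 0]
The echelon form has 4 nonzero rows, and every pivot lies in the first 4 columns, so rank(C) = rank([C|b]) = 4.
The system is consistent.

yes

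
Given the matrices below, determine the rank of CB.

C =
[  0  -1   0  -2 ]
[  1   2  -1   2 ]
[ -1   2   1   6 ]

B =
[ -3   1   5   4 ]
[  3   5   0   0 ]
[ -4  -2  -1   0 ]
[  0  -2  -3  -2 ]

2

First compute CB:
[[ -3,  -1,   6,   4],
 [  7,   9,   0,   0],
 [  5,  -5, -24, -16]]
Now row reduce the product.
R2 ← R2 + (7/3)·R1: [0, 20/3, 14, 28/3]
R3 ← R3 + (5/3)·R1: [0, -20/3, -14, -28/3]
R3 ← R3 + R2: [0, 0, 0, 0]
2 nonzero rows, so rank(CB) = 2.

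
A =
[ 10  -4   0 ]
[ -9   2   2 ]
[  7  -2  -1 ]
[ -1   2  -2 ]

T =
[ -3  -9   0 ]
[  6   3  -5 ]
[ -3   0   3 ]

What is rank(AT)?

First compute AT:
[[-54, -102,  20],
 [ 33,  87,  -4],
 [-30, -69,   7],
 [ 21,  15, -16]]
Now row reduce the product.
R2 ← R2 + (11/18)·R1: [0, 74/3, 74/9]
R3 ← R3 − (5/9)·R1: [0, -37/3, -37/9]
R4 ← R4 + (7/18)·R1: [0, -74/3, -74/9]
R3 ← R3 + (1/2)·R2: [0, 0, 0]
R4 ← R4 + R2: [0, 0, 0]
2 nonzero rows, so rank(AT) = 2.

2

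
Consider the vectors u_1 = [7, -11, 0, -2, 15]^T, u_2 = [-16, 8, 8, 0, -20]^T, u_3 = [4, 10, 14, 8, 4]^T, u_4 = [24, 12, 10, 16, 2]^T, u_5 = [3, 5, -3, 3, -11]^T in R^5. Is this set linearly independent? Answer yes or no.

yes

Form the matrix with these vectors as rows and row reduce.
R2 ← R2 + (16/7)·R1: [0, -120/7, 8, -32/7, 100/7]
R3 ← R3 − (4/7)·R1: [0, 114/7, 14, 64/7, -32/7]
R4 ← R4 − (24/7)·R1: [0, 348/7, 10, 160/7, -346/7]
R5 ← R5 − (3/7)·R1: [0, 68/7, -3, 27/7, -122/7]
R3 ← R3 + (19/20)·R2: [0, 0, 108/5, 24/5, 9]
R4 ← R4 + (29/10)·R2: [0, 0, 166/5, 48/5, -8]
R5 ← R5 + (17/30)·R2: [0, 0, 23/15, 19/15, -28/3]
R4 ← R4 − (83/54)·R3: [0, 0, 0, 20/9, -131/6]
R5 ← R5 − (23/324)·R3: [0, 0, 0, 25/27, -359/36]
R5 ← R5 − (5/12)·R4: [0, 0, 0, 0, -7/8]
5 nonzero rows, so the 5 vectors span a space of dimension 5.
Since 5 = 5, the vectors are linearly independent.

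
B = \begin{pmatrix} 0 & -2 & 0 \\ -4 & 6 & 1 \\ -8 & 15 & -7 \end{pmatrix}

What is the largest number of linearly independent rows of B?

Row reduce to echelon form.
Swap R1 ↔ R2
R3 ← R3 − (2)·R1: [0, 3, -9]
R3 ← R3 + (3/2)·R2: [0, 0, -9]
Echelon form has 3 nonzero rows, so rank(B) = 3.
The rank gives the maximum number of linearly independent rows: 3.

3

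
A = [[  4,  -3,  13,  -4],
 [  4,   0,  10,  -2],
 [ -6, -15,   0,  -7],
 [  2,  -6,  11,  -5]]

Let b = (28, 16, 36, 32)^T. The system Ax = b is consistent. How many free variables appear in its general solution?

2

Row reduce the augmented matrix [A | b].
R2 ← R2 − R1: [0, 3, -3, 2, -12]
R3 ← R3 + (3/2)·R1: [0, -39/2, 39/2, -13, 78]
R4 ← R4 − (1/2)·R1: [0, -9/2, 9/2, -3, 18]
R3 ← R3 + (13/2)·R2: [0, 0, 0, 0, 0]
R4 ← R4 + (3/2)·R2: [0, 0, 0, 0, 0]
The echelon form has 2 nonzero rows, and every pivot lies in the first 4 columns, so rank(A) = rank([A|b]) = 2.
The system is consistent.
Free variables = (unknowns) − (rank) = 4 − 2 = 2.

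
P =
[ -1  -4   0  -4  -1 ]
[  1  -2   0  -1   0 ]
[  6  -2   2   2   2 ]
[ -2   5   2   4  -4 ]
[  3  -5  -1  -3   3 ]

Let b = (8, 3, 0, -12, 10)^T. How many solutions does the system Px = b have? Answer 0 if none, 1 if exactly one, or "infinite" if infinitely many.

Row reduce the augmented matrix [P | b].
R2 ← R2 + R1: [0, -6, 0, -5, -1, 11]
R3 ← R3 + (6)·R1: [0, -26, 2, -22, -4, 48]
R4 ← R4 − (2)·R1: [0, 13, 2, 12, -2, -28]
R5 ← R5 + (3)·R1: [0, -17, -1, -15, 0, 34]
R3 ← R3 − (13/3)·R2: [0, 0, 2, -1/3, 1/3, 1/3]
R4 ← R4 + (13/6)·R2: [0, 0, 2, 7/6, -25/6, -25/6]
R5 ← R5 − (17/6)·R2: [0, 0, -1, -5/6, 17/6, 17/6]
R4 ← R4 − R3: [0, 0, 0, 3/2, -9/2, -9/2]
R5 ← R5 + (1/2)·R3: [0, 0, 0, -1, 3, 3]
R5 ← R5 + (2/3)·R4: [0, 0, 0, 0, 0, 0]
The echelon form has 4 nonzero rows, and every pivot lies in the first 5 columns, so rank(P) = rank([P|b]) = 4.
The system is consistent.
rank = 4 < 5 unknowns, so there are infinitely many solutions.

infinite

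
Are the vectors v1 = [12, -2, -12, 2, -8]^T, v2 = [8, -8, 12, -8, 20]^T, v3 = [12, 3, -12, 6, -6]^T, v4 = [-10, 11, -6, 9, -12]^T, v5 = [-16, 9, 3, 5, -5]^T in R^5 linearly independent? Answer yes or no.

Form the matrix with these vectors as rows and row reduce.
R2 ← R2 − (2/3)·R1: [0, -20/3, 20, -28/3, 76/3]
R3 ← R3 − R1: [0, 5, 0, 4, 2]
R4 ← R4 + (5/6)·R1: [0, 28/3, -16, 32/3, -56/3]
R5 ← R5 + (4/3)·R1: [0, 19/3, -13, 23/3, -47/3]
R3 ← R3 + (3/4)·R2: [0, 0, 15, -3, 21]
R4 ← R4 + (7/5)·R2: [0, 0, 12, -12/5, 84/5]
R5 ← R5 + (19/20)·R2: [0, 0, 6, -6/5, 42/5]
R4 ← R4 − (4/5)·R3: [0, 0, 0, 0, 0]
R5 ← R5 − (2/5)·R3: [0, 0, 0, 0, 0]
3 nonzero rows, so the 5 vectors span a space of dimension 3.
Since 3 < 5, the vectors are linearly dependent.

no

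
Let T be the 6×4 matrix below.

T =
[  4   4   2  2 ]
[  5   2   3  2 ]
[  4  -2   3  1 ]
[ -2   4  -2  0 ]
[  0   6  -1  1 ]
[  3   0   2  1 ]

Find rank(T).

2

Row reduce to echelon form.
R2 ← R2 − (5/4)·R1: [0, -3, 1/2, -1/2]
R3 ← R3 − R1: [0, -6, 1, -1]
R4 ← R4 + (1/2)·R1: [0, 6, -1, 1]
R6 ← R6 − (3/4)·R1: [0, -3, 1/2, -1/2]
R3 ← R3 − (2)·R2: [0, 0, 0, 0]
R4 ← R4 + (2)·R2: [0, 0, 0, 0]
R5 ← R5 + (2)·R2: [0, 0, 0, 0]
R6 ← R6 − R2: [0, 0, 0, 0]
Echelon form has 2 nonzero rows, so rank(T) = 2.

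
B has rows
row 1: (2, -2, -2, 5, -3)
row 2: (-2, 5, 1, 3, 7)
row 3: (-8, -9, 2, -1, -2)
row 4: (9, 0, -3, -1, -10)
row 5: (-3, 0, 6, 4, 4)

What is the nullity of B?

Row reduce to echelon form.
R2 ← R2 + R1: [0, 3, -1, 8, 4]
R3 ← R3 + (4)·R1: [0, -17, -6, 19, -14]
R4 ← R4 − (9/2)·R1: [0, 9, 6, -47/2, 7/2]
R5 ← R5 + (3/2)·R1: [0, -3, 3, 23/2, -1/2]
R3 ← R3 + (17/3)·R2: [0, 0, -35/3, 193/3, 26/3]
R4 ← R4 − (3)·R2: [0, 0, 9, -95/2, -17/2]
R5 ← R5 + R2: [0, 0, 2, 39/2, 7/2]
R4 ← R4 + (27/35)·R3: [0, 0, 0, 149/70, -127/70]
R5 ← R5 + (6/35)·R3: [0, 0, 0, 2137/70, 349/70]
R5 ← R5 − (2137/149)·R4: [0, 0, 0, 0, 4620/149]
5 nonzero rows, so rank(B) = 5.
B has 5 columns; by rank–nullity, nullity = 5 − 5 = 0.

0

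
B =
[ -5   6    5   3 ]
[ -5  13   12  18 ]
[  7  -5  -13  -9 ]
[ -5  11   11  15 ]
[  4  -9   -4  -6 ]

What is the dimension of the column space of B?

Row reduce to echelon form.
R2 ← R2 − R1: [0, 7, 7, 15]
R3 ← R3 + (7/5)·R1: [0, 17/5, -6, -24/5]
R4 ← R4 − R1: [0, 5, 6, 12]
R5 ← R5 + (4/5)·R1: [0, -21/5, 0, -18/5]
R3 ← R3 − (17/35)·R2: [0, 0, -47/5, -423/35]
R4 ← R4 − (5/7)·R2: [0, 0, 1, 9/7]
R5 ← R5 + (3/5)·R2: [0, 0, 21/5, 27/5]
R4 ← R4 + (5/47)·R3: [0, 0, 0, 0]
R5 ← R5 + (21/47)·R3: [0, 0, 0, 0]
Echelon form has 3 nonzero rows, so rank(B) = 3.
The column space has dimension equal to the rank: 3.

3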